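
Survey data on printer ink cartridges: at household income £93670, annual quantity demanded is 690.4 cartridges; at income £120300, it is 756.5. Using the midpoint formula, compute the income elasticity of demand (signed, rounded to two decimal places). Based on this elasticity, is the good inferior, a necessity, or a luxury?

%ΔQ = (756.5 − 690.4)/[( 690.4 + 756.5)/2] = 66.1/723.45 = 0.091367…
%ΔIncome = (120300 − 93670)/[( 93670 + 120300)/2] = 26630/106985 = 0.248913…
E_income = (66.1/723.45) / (26630/106985) = 0.3670…
0 < E_income < 1 ⇒ normal good, necessity.

0.37; necessity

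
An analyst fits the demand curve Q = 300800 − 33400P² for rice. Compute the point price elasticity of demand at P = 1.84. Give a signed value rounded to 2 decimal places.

-1.20

dQ/dP = −2·33400·P = -122912. At P = 1.84, Q = 187720.96.
Ed = (dQ/dP)·(P/Q) = (-122912) × (1.84/187720.96) = -1.2047…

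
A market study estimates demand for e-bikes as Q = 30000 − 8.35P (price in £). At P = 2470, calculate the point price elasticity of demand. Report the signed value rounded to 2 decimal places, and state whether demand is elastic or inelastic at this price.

dQ/dP = −8.35. At P = 2470, Q = 30000 − 8.35(2470) = 9375.5.
Ed = (dQ/dP)·(P/Q) = −8.35 × (2470/9375.5) = -2.1998…
|Ed| = 2.20 > 1, so demand is elastic.

-2.20; elastic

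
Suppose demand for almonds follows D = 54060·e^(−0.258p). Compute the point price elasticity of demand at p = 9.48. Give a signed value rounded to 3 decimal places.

-2.446

dD/dp = −0.258·D = -1208.6. At p = 9.48, D = 4684.48.
Ed = (dD/dp)·(p/D) = (-1208.6) × (9.48/4684.48) = -2.44584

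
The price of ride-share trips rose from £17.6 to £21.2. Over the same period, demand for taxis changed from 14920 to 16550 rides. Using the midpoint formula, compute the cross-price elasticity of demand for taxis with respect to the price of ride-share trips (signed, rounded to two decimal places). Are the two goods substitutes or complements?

0.56; substitutes

%ΔQ_{taxis} = (16550 − 14920)/avg = 1630/15735 = 0.103590…
%ΔP_{ride-share trips} = (21.2 − 17.6)/avg = 3.6/19.4 = 0.185567…
E_cross = (1630/15735) / (3.6/19.4) = 0.5582…
E_cross > 0 ⇒ the goods are substitutes.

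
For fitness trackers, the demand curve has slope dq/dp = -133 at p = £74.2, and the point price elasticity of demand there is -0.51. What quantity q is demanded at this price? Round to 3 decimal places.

Ed = (dq/dp)·(p/q) ⇒ q = (dq/dp)·p/Ed = (-133)·74.2/(-0.51) = 19350.19607…

19350.196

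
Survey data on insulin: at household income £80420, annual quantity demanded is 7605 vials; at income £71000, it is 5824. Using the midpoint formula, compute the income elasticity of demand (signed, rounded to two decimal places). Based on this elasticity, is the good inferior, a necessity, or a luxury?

%ΔQ = (5824 − 7605)/[( 7605 + 5824)/2] = -1781/6714.5 = -0.265246…
%ΔIncome = (71000 − 80420)/[( 80420 + 71000)/2] = -9420/75710 = -0.124422…
E_income = (-1781/6714.5) / (-9420/75710) = 2.1318…
E_income > 1 ⇒ normal good, luxury.

2.13; luxury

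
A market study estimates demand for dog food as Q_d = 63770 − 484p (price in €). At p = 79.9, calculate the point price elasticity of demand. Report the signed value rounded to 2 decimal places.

-1.54

dQ_d/dp = −484. At p = 79.9, Q_d = 63770 − 484(79.9) = 25098.4.
Ed = (dQ_d/dp)·(p/Q_d) = −484 × (79.9/25098.4) = -1.5407…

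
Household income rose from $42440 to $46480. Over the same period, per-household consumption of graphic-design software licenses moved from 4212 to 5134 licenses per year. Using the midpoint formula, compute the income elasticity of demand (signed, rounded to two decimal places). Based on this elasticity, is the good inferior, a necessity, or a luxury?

%ΔQ = (5134 − 4212)/[( 4212 + 5134)/2] = 922/4673 = 0.197303…
%ΔIncome = (46480 − 42440)/[( 42440 + 46480)/2] = 4040/44460 = 0.090868…
E_income = (922/4673) / (4040/44460) = 2.1713…
E_income > 1 ⇒ normal good, luxury.

2.17; luxury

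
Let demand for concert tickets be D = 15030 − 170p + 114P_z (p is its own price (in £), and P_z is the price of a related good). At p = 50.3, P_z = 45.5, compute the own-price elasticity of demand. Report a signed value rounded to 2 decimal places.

-0.73

At the given values, D = 15030 − 170(50.3) + 114(45.5) = 11666.
∂D/∂p = −170.
E = (-170) × (50.3/11666) = -0.7329…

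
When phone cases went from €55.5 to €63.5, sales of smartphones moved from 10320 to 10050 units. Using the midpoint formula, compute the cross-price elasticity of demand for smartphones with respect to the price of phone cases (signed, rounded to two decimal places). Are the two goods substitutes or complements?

-0.20; complements

%ΔQ_{smartphones} = (10050 − 10320)/avg = -270/10185 = -0.026509…
%ΔP_{phone cases} = (63.5 − 55.5)/avg = 8/59.5 = 0.134453…
E_cross = (-270/10185) / (8/59.5) = -0.1971…
E_cross < 0 ⇒ the goods are complements.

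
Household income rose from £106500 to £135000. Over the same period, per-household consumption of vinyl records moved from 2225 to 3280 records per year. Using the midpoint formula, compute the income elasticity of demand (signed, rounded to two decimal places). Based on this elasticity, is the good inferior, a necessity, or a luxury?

%ΔQ = (3280 − 2225)/[( 2225 + 3280)/2] = 1055/2752.5 = 0.383287…
%ΔIncome = (135000 − 106500)/[( 106500 + 135000)/2] = 28500/120750 = 0.236024…
E_income = (1055/2752.5) / (28500/120750) = 1.6239…
E_income > 1 ⇒ normal good, luxury.

1.62; luxury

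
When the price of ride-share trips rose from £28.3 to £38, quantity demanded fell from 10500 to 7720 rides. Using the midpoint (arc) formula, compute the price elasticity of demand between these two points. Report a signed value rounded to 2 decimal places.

%ΔQ = (7720 − 10500) / [(10500 + 7720)/2] = -2780/9110 = -0.305159…
%ΔP = (38 − 28.3) / [(28.3 + 38)/2] = 9.7/33.15 = 0.292609…
Arc Ed = %ΔQ / %ΔP = (-2780/9110) / (9.7/33.15) = -1.0428…

-1.04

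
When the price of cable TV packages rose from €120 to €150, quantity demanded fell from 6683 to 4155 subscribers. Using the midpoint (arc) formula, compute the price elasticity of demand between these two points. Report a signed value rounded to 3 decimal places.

%ΔQ = (4155 − 6683) / [(6683 + 4155)/2] = -2528/5419 = -0.466506…
%ΔP = (150 − 120) / [(120 + 150)/2] = 30/135 = 0.222222…
Arc Ed = %ΔQ / %ΔP = (-2528/5419) / (30/135) = -2.09928…

-2.099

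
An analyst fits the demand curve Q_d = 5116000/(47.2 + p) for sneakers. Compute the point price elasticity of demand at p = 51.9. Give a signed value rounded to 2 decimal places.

dQ_d/dp = −5116000/(47.2 + p)² = -520.935. At p = 51.9, Q_d = 51624.6.
Ed = (dQ_d/dp)·(p/Q_d) = (-520.935) × (51.9/51624.6) = -0.5237…

-0.52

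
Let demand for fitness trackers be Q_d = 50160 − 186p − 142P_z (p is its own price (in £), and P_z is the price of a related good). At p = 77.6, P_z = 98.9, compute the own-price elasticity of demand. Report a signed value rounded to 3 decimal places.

At the given values, Q_d = 50160 − 186(77.6) − 142(98.9) = 21682.6.
∂Q_d/∂p = −186.
E = (-186) × (77.6/21682.6) = -0.66567…

-0.666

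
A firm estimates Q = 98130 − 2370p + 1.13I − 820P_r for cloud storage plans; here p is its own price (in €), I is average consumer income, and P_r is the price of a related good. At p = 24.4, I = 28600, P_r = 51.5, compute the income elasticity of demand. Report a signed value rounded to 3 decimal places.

1.063

At the given values, Q = 98130 − 2370(24.4) + 1.13(28600) − 820(51.5) = 30390.
∂Q/∂I = 1.13.
E = (1.13) × (28600/30390) = 1.06344…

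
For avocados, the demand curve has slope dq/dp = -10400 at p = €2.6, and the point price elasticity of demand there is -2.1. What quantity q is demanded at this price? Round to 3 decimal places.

12876.190

Ed = (dq/dp)·(p/q) ⇒ q = (dq/dp)·p/Ed = (-10400)·2.6/(-2.1) = 12876.19047…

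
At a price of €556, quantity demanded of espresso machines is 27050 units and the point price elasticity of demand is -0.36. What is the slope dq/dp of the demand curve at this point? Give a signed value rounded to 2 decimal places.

Ed = (dq/dp)·(p/q) ⇒ dq/dp = Ed·q/p = (-0.36)·27050/556 = -17.5143…

-17.51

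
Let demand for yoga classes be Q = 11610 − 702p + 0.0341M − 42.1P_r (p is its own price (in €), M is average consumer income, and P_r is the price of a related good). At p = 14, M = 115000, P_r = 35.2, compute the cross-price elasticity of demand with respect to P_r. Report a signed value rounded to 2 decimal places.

At the given values, Q = 11610 − 702(14) + 0.0341(115000) − 42.1(35.2) = 4221.58.
∂Q/∂P_r = -42.1.
E = (-42.1) × (35.2/4221.58) = -0.3510…

-0.35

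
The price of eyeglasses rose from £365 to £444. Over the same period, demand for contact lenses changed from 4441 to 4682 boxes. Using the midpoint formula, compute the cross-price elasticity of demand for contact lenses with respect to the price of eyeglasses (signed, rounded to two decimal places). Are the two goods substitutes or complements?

%ΔQ_{contact lenses} = (4682 − 4441)/avg = 241/4561.5 = 0.052833…
%ΔP_{eyeglasses} = (444 − 365)/avg = 79/404.5 = 0.195302…
E_cross = (241/4561.5) / (79/404.5) = 0.2705…
E_cross > 0 ⇒ the goods are substitutes.

0.27; substitutes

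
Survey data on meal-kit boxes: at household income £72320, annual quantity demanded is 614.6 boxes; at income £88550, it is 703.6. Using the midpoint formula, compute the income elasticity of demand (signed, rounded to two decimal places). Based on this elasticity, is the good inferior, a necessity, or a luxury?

0.67; necessity

%ΔQ = (703.6 − 614.6)/[( 614.6 + 703.6)/2] = 89/659.1 = 0.135032…
%ΔIncome = (88550 − 72320)/[( 72320 + 88550)/2] = 16230/80435 = 0.201777…
E_income = (89/659.1) / (16230/80435) = 0.6692…
0 < E_income < 1 ⇒ normal good, necessity.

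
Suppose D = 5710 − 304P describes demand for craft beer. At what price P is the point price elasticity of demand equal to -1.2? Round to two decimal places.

10.25

Ed = −304P/(5710 − 304P). Set this equal to -1.2:
304P = 1.2·(5710 − 304P) ⇒ 304P(1 + 1.2) = 1.2·5710
P = 1.2·5710 / (304·2.2) = 10.2452…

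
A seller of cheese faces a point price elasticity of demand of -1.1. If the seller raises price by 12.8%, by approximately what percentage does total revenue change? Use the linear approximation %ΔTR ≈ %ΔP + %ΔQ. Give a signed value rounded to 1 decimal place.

-1.3%

%ΔQ ≈ Ed × %ΔP = (-1.1) × (+12.8%) = -14.0800%
%ΔTR ≈ %ΔP + %ΔQ = (+12.8%) + (-14.0800%) = -1.2800%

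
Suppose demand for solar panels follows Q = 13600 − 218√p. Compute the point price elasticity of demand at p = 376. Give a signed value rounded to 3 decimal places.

dQ/dp = −218/(2√p) = -5.62125. At p = 376, Q = 9372.82.
Ed = (dQ/dp)·(p/Q) = (-5.62125) × (376/9372.82) = -0.22550…

-0.226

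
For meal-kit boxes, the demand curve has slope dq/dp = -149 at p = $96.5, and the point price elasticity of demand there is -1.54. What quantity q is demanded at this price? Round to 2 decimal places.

9336.69

Ed = (dq/dp)·(p/q) ⇒ q = (dq/dp)·p/Ed = (-149)·96.5/(-1.54) = 9336.6883…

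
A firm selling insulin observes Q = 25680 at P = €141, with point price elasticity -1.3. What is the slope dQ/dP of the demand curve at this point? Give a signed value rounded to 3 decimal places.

-236.766

Ed = (dQ/dP)·(P/Q) ⇒ dQ/dP = Ed·Q/P = (-1.3)·25680/141 = -236.76595…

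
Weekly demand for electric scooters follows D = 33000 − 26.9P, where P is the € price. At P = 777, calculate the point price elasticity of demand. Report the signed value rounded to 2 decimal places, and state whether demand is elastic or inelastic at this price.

dD/dP = −26.9. At P = 777, D = 33000 − 26.9(777) = 12098.7.
Ed = (dD/dP)·(P/D) = −26.9 × (777/12098.7) = -1.7275…
|Ed| = 1.73 > 1, so demand is elastic.

-1.73; elastic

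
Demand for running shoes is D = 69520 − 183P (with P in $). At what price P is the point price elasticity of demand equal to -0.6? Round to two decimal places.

142.46

Ed = −183P/(69520 − 183P). Set this equal to -0.6:
183P = 0.6·(69520 − 183P) ⇒ 183P(1 + 0.6) = 0.6·69520
P = 0.6·69520 / (183·1.6) = 142.4590…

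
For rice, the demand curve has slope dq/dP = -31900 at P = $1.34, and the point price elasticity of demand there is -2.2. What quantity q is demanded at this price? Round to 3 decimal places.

Ed = (dq/dP)·(P/q) ⇒ q = (dq/dP)·P/Ed = (-31900)·1.34/(-2.2) = 19430

19430.000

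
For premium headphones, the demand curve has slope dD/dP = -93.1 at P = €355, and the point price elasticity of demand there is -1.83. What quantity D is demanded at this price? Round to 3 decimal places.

Ed = (dD/dP)·(P/D) ⇒ D = (dD/dP)·P/Ed = (-93.1)·355/(-1.83) = 18060.38251…

18060.383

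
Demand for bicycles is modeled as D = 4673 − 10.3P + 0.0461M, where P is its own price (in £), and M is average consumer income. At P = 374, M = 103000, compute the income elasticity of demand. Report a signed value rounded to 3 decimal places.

0.853

At the given values, D = 4673 − 10.3(374) + 0.0461(103000) = 5569.1.
∂D/∂M = 0.0461.
E = (0.0461) × (103000/5569.1) = 0.85261…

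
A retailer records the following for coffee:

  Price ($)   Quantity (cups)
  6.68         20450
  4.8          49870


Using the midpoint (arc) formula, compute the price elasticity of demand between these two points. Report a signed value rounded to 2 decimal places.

%ΔQ = (49870 − 20450) / [(20450 + 49870)/2] = 29420/35160 = 0.836746…
%ΔP = (4.8 − 6.68) / [(6.68 + 4.8)/2] = -1.88/5.74 = -0.327526…
Arc Ed = %ΔQ / %ΔP = (29420/35160) / (-1.88/5.74) = -2.5547…

-2.55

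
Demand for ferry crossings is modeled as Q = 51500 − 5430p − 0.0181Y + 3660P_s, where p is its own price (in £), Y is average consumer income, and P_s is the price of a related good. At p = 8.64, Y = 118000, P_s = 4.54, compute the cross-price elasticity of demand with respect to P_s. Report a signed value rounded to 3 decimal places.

At the given values, Q = 51500 − 5430(8.64) − 0.0181(118000) + 3660(4.54) = 19065.4.
∂Q/∂P_s = 3660.
E = (3660) × (4.54/19065.4) = 0.87154…

0.872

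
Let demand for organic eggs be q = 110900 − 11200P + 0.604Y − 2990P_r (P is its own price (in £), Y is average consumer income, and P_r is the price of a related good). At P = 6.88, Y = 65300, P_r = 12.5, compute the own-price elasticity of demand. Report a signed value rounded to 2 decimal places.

At the given values, q = 110900 − 11200(6.88) + 0.604(65300) − 2990(12.5) = 35910.2.
∂q/∂P = −11200.
E = (-11200) × (6.88/35910.2) = -2.1457…

-2.15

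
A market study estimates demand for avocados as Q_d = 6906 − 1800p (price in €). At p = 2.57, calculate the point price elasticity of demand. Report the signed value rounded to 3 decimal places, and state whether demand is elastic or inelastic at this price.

dQ_d/dp = −1800. At p = 2.57, Q_d = 6906 − 1800(2.57) = 2280.
Ed = (dQ_d/dp)·(p/Q_d) = −1800 × (2.57/2280) = -2.02894…
|Ed| = 2.029 > 1, so demand is elastic.

-2.029; elastic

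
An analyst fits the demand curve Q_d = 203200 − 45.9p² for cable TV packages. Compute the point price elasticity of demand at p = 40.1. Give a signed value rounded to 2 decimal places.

-1.14

dQ_d/dp = −2·45.9·p = -3681.18. At p = 40.1, Q_d = 129392.341.
Ed = (dQ_d/dp)·(p/Q_d) = (-3681.18) × (40.1/129392.341) = -1.1408…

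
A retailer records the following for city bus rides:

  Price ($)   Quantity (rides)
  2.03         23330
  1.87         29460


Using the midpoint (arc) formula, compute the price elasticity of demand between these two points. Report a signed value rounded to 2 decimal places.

%ΔQ = (29460 − 23330) / [(23330 + 29460)/2] = 6130/26395 = 0.232240…
%ΔP = (1.87 − 2.03) / [(2.03 + 1.87)/2] = -0.16/1.95 = -0.082051…
Arc Ed = %ΔQ / %ΔP = (6130/26395) / (-0.16/1.95) = -2.8304…

-2.83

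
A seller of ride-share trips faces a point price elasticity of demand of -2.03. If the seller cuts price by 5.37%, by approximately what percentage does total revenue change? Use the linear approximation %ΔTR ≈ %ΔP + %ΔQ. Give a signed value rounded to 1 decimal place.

%ΔQ ≈ Ed × %ΔP = (-2.03) × (-5.37%) = +10.9011%
%ΔTR ≈ %ΔP + %ΔQ = (-5.37%) + (+10.9011%) = +5.5311%

+5.5%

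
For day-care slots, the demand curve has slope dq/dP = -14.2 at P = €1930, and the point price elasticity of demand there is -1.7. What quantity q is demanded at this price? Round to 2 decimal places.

16121.18

Ed = (dq/dP)·(P/q) ⇒ q = (dq/dP)·P/Ed = (-14.2)·1930/(-1.7) = 16121.1764…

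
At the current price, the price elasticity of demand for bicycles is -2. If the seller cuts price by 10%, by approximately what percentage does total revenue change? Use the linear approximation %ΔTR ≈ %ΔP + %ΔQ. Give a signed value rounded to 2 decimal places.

+10.00%

%ΔQ ≈ Ed × %ΔP = (-2) × (-10%) = +20.0000%
%ΔTR ≈ %ΔP + %ΔQ = (-10%) + (+20.0000%) = +10.0000%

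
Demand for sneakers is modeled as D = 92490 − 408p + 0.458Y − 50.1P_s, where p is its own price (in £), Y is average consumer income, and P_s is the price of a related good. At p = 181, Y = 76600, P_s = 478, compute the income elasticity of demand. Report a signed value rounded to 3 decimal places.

At the given values, D = 92490 − 408(181) + 0.458(76600) − 50.1(478) = 29777.
∂D/∂Y = 0.458.
E = (0.458) × (76600/29777) = 1.17818…

1.178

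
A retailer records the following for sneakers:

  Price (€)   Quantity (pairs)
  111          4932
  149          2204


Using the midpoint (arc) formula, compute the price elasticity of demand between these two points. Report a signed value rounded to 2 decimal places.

%ΔQ = (2204 − 4932) / [(4932 + 2204)/2] = -2728/3568 = -0.764573…
%ΔP = (149 − 111) / [(111 + 149)/2] = 38/130 = 0.292307…
Arc Ed = %ΔQ / %ΔP = (-2728/3568) / (38/130) = -2.6156…

-2.62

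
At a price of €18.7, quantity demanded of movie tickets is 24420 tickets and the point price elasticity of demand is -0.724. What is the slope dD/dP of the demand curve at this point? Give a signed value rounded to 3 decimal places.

Ed = (dD/dP)·(P/D) ⇒ dD/dP = Ed·D/P = (-0.724)·24420/18.7 = -945.45882…

-945.459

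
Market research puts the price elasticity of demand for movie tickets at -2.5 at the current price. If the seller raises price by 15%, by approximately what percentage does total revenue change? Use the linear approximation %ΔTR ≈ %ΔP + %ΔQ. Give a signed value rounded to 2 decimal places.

%ΔQ ≈ Ed × %ΔP = (-2.5) × (+15%) = -37.5000%
%ΔTR ≈ %ΔP + %ΔQ = (+15%) + (-37.5000%) = -22.5000%

-22.50%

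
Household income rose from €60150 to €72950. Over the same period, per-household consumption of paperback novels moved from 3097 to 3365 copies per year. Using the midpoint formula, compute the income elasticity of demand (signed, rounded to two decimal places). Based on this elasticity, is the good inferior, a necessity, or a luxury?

0.43; necessity

%ΔQ = (3365 − 3097)/[( 3097 + 3365)/2] = 268/3231 = 0.082946…
%ΔIncome = (72950 − 60150)/[( 60150 + 72950)/2] = 12800/66550 = 0.192336…
E_income = (268/3231) / (12800/66550) = 0.4312…
0 < E_income < 1 ⇒ normal good, necessity.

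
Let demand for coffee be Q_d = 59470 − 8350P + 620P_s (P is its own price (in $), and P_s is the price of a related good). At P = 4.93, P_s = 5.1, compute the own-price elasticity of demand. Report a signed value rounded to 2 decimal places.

-1.92

At the given values, Q_d = 59470 − 8350(4.93) + 620(5.1) = 21466.5.
∂Q_d/∂P = −8350.
E = (-8350) × (4.93/21466.5) = -1.9176…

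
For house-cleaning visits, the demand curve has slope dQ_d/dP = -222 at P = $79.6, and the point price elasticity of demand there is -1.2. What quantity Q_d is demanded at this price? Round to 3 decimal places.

14726.000

Ed = (dQ_d/dP)·(P/Q_d) ⇒ Q_d = (dQ_d/dP)·P/Ed = (-222)·79.6/(-1.2) = 14726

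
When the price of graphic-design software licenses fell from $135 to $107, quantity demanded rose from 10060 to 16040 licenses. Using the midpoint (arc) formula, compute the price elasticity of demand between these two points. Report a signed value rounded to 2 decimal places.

-1.98

%ΔQ = (16040 − 10060) / [(10060 + 16040)/2] = 5980/13050 = 0.458237…
%ΔP = (107 − 135) / [(135 + 107)/2] = -28/121 = -0.231404…
Arc Ed = %ΔQ / %ΔP = (5980/13050) / (-28/121) = -1.9802…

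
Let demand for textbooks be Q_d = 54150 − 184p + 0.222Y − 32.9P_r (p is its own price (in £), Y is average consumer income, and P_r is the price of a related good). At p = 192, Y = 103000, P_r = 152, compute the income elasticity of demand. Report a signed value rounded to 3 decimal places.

At the given values, Q_d = 54150 − 184(192) + 0.222(103000) − 32.9(152) = 36687.2.
∂Q_d/∂Y = 0.222.
E = (0.222) × (103000/36687.2) = 0.62326…

0.623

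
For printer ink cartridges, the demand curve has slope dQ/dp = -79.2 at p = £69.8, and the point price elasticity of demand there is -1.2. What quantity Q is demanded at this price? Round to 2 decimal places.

4606.80

Ed = (dQ/dp)·(p/Q) ⇒ Q = (dQ/dp)·p/Ed = (-79.2)·69.8/(-1.2) = 4606.8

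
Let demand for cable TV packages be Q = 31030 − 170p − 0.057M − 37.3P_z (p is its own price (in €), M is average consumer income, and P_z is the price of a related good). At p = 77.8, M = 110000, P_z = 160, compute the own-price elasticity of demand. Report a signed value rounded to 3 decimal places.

At the given values, Q = 31030 − 170(77.8) − 0.057(110000) − 37.3(160) = 5566.
∂Q/∂p = −170.
E = (-170) × (77.8/5566) = -2.37621…

-2.376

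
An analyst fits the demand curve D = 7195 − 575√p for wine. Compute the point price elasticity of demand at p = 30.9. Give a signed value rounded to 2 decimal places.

dD/dp = −575/(2√p) = -51.72. At p = 30.9, D = 3998.7.
Ed = (dD/dp)·(p/D) = (-51.72) × (30.9/3998.7) = -0.3996…

-0.40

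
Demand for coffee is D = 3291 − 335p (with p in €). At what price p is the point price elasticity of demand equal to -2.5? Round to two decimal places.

Ed = −335p/(3291 − 335p). Set this equal to -2.5:
335p = 2.5·(3291 − 335p) ⇒ 335p(1 + 2.5) = 2.5·3291
p = 2.5·3291 / (335·3.5) = 7.0170…

7.02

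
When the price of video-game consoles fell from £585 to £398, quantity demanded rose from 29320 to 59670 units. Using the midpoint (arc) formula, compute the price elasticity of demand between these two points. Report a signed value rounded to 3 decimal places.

-1.793

%ΔQ = (59670 − 29320) / [(29320 + 59670)/2] = 30350/44495 = 0.682099…
%ΔP = (398 − 585) / [(585 + 398)/2] = -187/491.5 = -0.380467…
Arc Ed = %ΔQ / %ΔP = (30350/44495) / (-187/491.5) = -1.79278…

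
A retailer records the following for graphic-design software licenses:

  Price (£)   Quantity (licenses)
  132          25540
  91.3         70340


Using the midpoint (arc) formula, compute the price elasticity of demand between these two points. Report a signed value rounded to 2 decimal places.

%ΔQ = (70340 − 25540) / [(25540 + 70340)/2] = 44800/47940 = 0.934501…
%ΔP = (91.3 − 132) / [(132 + 91.3)/2] = -40.7/111.65 = -0.364532…
Arc Ed = %ΔQ / %ΔP = (44800/47940) / (-40.7/111.65) = -2.5635…

-2.56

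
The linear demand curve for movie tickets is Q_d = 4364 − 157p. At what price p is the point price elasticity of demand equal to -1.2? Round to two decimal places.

Ed = −157p/(4364 − 157p). Set this equal to -1.2:
157p = 1.2·(4364 − 157p) ⇒ 157p(1 + 1.2) = 1.2·4364
p = 1.2·4364 / (157·2.2) = 15.1615…

15.16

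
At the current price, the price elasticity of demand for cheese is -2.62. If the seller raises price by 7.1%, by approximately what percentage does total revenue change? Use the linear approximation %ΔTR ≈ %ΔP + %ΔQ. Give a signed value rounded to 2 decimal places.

-11.50%

%ΔQ ≈ Ed × %ΔP = (-2.62) × (+7.1%) = -18.6020%
%ΔTR ≈ %ΔP + %ΔQ = (+7.1%) + (-18.6020%) = -11.5020%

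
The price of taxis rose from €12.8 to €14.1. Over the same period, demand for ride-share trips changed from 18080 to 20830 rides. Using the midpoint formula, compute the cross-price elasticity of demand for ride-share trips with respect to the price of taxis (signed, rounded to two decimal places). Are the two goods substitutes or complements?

%ΔQ_{ride-share trips} = (20830 − 18080)/avg = 2750/19455 = 0.141351…
%ΔP_{taxis} = (14.1 − 12.8)/avg = 1.3/13.45 = 0.096654…
E_cross = (2750/19455) / (1.3/13.45) = 1.4624…
E_cross > 0 ⇒ the goods are substitutes.

1.46; substitutes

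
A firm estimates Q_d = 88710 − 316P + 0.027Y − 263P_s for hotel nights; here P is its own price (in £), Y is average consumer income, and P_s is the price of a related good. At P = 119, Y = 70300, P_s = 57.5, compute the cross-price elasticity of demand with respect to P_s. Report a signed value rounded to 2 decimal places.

-0.40

At the given values, Q_d = 88710 − 316(119) + 0.027(70300) − 263(57.5) = 37881.6.
∂Q_d/∂P_s = -263.
E = (-263) × (57.5/37881.6) = -0.3992…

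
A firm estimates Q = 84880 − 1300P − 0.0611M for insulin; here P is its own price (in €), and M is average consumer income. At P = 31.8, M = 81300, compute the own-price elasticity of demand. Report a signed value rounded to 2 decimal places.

-1.07

At the given values, Q = 84880 − 1300(31.8) − 0.0611(81300) = 38572.57.
∂Q/∂P = −1300.
E = (-1300) × (31.8/38572.57) = -1.0717…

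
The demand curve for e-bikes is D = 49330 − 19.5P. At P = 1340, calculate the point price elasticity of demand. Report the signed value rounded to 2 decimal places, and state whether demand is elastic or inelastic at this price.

dD/dP = −19.5. At P = 1340, D = 49330 − 19.5(1340) = 23200.
Ed = (dD/dP)·(P/D) = −19.5 × (1340/23200) = -1.1262…
|Ed| = 1.13 > 1, so demand is elastic.

-1.13; elastic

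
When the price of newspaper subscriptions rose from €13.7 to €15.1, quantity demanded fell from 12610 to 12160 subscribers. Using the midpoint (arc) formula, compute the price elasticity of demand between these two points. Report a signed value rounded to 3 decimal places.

-0.374

%ΔQ = (12160 − 12610) / [(12610 + 12160)/2] = -450/12385 = -0.036334…
%ΔP = (15.1 − 13.7) / [(13.7 + 15.1)/2] = 1.4/14.4 = 0.097222…
Arc Ed = %ΔQ / %ΔP = (-450/12385) / (1.4/14.4) = -0.37372…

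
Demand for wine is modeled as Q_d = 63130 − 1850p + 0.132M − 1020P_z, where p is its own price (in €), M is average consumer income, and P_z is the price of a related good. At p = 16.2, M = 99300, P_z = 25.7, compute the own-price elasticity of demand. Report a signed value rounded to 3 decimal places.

At the given values, Q_d = 63130 − 1850(16.2) + 0.132(99300) − 1020(25.7) = 20053.6.
∂Q_d/∂p = −1850.
E = (-1850) × (16.2/20053.6) = -1.49449…

-1.494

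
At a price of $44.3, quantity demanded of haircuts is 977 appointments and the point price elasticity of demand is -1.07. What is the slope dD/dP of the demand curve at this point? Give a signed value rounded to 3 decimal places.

Ed = (dD/dP)·(P/D) ⇒ dD/dP = Ed·D/P = (-1.07)·977/44.3 = -23.59796…

-23.598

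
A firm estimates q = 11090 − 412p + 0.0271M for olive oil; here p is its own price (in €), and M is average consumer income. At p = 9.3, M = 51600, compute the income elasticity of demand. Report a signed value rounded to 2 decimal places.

0.16

At the given values, q = 11090 − 412(9.3) + 0.0271(51600) = 8656.76.
∂q/∂M = 0.0271.
E = (0.0271) × (51600/8656.76) = 0.1615…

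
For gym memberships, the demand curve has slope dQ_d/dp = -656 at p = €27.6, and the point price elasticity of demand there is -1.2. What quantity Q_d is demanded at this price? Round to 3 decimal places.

15088.000

Ed = (dQ_d/dp)·(p/Q_d) ⇒ Q_d = (dQ_d/dp)·p/Ed = (-656)·27.6/(-1.2) = 15088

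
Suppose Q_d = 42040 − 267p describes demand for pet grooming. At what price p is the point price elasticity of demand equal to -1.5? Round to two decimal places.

94.47

Ed = −267p/(42040 − 267p). Set this equal to -1.5:
267p = 1.5·(42040 − 267p) ⇒ 267p(1 + 1.5) = 1.5·42040
p = 1.5·42040 / (267·2.5) = 94.4719…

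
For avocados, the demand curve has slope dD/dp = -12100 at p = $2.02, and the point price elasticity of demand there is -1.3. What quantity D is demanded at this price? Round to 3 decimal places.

Ed = (dD/dp)·(p/D) ⇒ D = (dD/dp)·p/Ed = (-12100)·2.02/(-1.3) = 18801.53846…

18801.538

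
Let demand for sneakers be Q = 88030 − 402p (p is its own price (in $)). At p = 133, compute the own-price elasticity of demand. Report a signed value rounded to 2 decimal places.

-1.55

At the given values, Q = 88030 − 402(133) = 34564.
∂Q/∂p = −402.
E = (-402) × (133/34564) = -1.5468…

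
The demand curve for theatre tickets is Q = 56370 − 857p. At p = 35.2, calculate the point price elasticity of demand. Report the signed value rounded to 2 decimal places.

-1.15

dQ/dp = −857. At p = 35.2, Q = 56370 − 857(35.2) = 26203.6.
Ed = (dQ/dp)·(p/Q) = −857 × (35.2/26203.6) = -1.1512…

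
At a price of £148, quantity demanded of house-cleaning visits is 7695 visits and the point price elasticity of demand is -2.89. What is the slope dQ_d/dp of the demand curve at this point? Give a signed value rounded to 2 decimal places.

-150.26

Ed = (dQ_d/dp)·(p/Q_d) ⇒ dQ_d/dp = Ed·Q_d/p = (-2.89)·7695/148 = -150.2604…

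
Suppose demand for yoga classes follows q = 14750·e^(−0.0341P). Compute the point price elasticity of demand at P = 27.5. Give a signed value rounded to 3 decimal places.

dq/dP = −0.0341·q = -196.919. At P = 27.5, q = 5774.74.
Ed = (dq/dP)·(P/q) = (-196.919) × (27.5/5774.74) = -0.93775

-0.938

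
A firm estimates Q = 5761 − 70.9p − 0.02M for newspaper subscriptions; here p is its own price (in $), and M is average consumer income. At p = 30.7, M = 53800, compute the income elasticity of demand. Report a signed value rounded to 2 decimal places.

-0.43

At the given values, Q = 5761 − 70.9(30.7) − 0.02(53800) = 2508.37.
∂Q/∂M = -0.02.
E = (-0.02) × (53800/2508.37) = -0.4289…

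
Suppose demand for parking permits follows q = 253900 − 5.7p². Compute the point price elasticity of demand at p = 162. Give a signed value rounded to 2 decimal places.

dq/dp = −2·5.7·p = -1846.8. At p = 162, q = 104309.2.
Ed = (dq/dp)·(p/q) = (-1846.8) × (162/104309.2) = -2.8682…

-2.87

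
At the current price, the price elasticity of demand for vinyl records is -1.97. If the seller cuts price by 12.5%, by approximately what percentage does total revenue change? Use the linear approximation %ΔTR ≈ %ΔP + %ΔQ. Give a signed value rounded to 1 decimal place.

%ΔQ ≈ Ed × %ΔP = (-1.97) × (-12.5%) = +24.6250%
%ΔTR ≈ %ΔP + %ΔQ = (-12.5%) + (+24.6250%) = +12.1250%

+12.1%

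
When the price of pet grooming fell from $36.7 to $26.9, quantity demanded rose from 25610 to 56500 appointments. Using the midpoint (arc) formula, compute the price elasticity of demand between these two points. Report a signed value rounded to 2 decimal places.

%ΔQ = (56500 − 25610) / [(25610 + 56500)/2] = 30890/41055 = 0.752405…
%ΔP = (26.9 − 36.7) / [(36.7 + 26.9)/2] = -9.8/31.8 = -0.308176…
Arc Ed = %ΔQ / %ΔP = (30890/41055) / (-9.8/31.8) = -2.4414…

-2.44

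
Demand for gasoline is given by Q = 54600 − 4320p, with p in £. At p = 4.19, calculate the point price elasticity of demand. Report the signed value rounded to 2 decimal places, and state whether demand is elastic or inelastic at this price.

-0.50; inelastic

dQ/dp = −4320. At p = 4.19, Q = 54600 − 4320(4.19) = 36499.2.
Ed = (dQ/dp)·(p/Q) = −4320 × (4.19/36499.2) = -0.4959…
|Ed| = 0.50 < 1, so demand is inelastic.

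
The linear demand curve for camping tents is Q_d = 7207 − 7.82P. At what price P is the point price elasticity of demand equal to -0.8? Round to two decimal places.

Ed = −7.82P/(7207 − 7.82P). Set this equal to -0.8:
7.82P = 0.8·(7207 − 7.82P) ⇒ 7.82P(1 + 0.8) = 0.8·7207
P = 0.8·7207 / (7.82·1.8) = 409.6050…

409.61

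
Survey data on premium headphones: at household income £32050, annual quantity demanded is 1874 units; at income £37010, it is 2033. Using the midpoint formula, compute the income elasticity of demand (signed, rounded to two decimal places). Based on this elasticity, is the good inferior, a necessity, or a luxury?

0.57; necessity

%ΔQ = (2033 − 1874)/[( 1874 + 2033)/2] = 159/1953.5 = 0.081392…
%ΔIncome = (37010 − 32050)/[( 32050 + 37010)/2] = 4960/34530 = 0.143643…
E_income = (159/1953.5) / (4960/34530) = 0.5666…
0 < E_income < 1 ⇒ normal good, necessity.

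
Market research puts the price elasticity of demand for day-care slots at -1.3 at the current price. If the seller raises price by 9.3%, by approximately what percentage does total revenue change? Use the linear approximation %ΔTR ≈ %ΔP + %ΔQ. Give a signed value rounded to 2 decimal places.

%ΔQ ≈ Ed × %ΔP = (-1.3) × (+9.3%) = -12.0900%
%ΔTR ≈ %ΔP + %ΔQ = (+9.3%) + (-12.0900%) = -2.7900%

-2.79%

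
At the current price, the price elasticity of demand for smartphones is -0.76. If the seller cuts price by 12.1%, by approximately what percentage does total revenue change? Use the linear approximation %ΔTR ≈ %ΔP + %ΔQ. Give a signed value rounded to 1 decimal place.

%ΔQ ≈ Ed × %ΔP = (-0.76) × (-12.1%) = +9.1960%
%ΔTR ≈ %ΔP + %ΔQ = (-12.1%) + (+9.1960%) = -2.9040%

-2.9%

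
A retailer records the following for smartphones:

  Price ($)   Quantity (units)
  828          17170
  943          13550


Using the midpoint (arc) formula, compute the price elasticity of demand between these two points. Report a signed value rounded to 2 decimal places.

%ΔQ = (13550 − 17170) / [(17170 + 13550)/2] = -3620/15360 = -0.235677…
%ΔP = (943 − 828) / [(828 + 943)/2] = 115/885.5 = 0.129870…
Arc Ed = %ΔQ / %ΔP = (-3620/15360) / (115/885.5) = -1.8147…

-1.81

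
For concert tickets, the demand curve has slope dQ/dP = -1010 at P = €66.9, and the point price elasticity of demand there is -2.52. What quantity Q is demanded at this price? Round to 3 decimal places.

26813.095

Ed = (dQ/dP)·(P/Q) ⇒ Q = (dQ/dP)·P/Ed = (-1010)·66.9/(-2.52) = 26813.09523…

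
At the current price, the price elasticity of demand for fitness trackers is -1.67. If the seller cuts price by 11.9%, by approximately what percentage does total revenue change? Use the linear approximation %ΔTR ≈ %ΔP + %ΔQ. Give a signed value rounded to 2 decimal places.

+7.97%

%ΔQ ≈ Ed × %ΔP = (-1.67) × (-11.9%) = +19.8730%
%ΔTR ≈ %ΔP + %ΔQ = (-11.9%) + (+19.8730%) = +7.9730%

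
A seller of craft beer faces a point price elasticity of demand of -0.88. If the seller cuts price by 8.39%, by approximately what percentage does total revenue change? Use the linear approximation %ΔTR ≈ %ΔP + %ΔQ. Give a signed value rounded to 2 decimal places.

%ΔQ ≈ Ed × %ΔP = (-0.88) × (-8.39%) = +7.3832%
%ΔTR ≈ %ΔP + %ΔQ = (-8.39%) + (+7.3832%) = -1.0068%

-1.01%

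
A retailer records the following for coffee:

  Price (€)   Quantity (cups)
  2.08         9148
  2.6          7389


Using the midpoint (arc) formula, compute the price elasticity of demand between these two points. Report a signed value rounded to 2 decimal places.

-0.96

%ΔQ = (7389 − 9148) / [(9148 + 7389)/2] = -1759/8268.5 = -0.212735…
%ΔP = (2.6 − 2.08) / [(2.08 + 2.6)/2] = 0.52/2.34 = 0.222222…
Arc Ed = %ΔQ / %ΔP = (-1759/8268.5) / (0.52/2.34) = -0.9573…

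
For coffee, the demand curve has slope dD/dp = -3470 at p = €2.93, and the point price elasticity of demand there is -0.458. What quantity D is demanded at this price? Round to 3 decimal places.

Ed = (dD/dp)·(p/D) ⇒ D = (dD/dp)·p/Ed = (-3470)·2.93/(-0.458) = 22198.90829…

22198.908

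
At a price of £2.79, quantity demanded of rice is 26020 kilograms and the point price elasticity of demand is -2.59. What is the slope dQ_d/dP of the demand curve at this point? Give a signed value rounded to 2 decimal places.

-24154.77

Ed = (dQ_d/dP)·(P/Q_d) ⇒ dQ_d/dP = Ed·Q_d/P = (-2.59)·26020/2.79 = -24154.7670…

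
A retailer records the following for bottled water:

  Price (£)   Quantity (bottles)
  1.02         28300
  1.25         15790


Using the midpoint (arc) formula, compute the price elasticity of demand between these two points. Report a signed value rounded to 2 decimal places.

-2.80

%ΔQ = (15790 − 28300) / [(28300 + 15790)/2] = -12510/22045 = -0.567475…
%ΔP = (1.25 − 1.02) / [(1.02 + 1.25)/2] = 0.23/1.135 = 0.202643…
Arc Ed = %ΔQ / %ΔP = (-12510/22045) / (0.23/1.135) = -2.8003…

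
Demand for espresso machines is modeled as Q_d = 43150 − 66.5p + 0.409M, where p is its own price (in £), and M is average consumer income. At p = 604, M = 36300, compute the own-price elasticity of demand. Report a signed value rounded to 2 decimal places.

-2.25

At the given values, Q_d = 43150 − 66.5(604) + 0.409(36300) = 17830.7.
∂Q_d/∂p = −66.5.
E = (-66.5) × (604/17830.7) = -2.2526…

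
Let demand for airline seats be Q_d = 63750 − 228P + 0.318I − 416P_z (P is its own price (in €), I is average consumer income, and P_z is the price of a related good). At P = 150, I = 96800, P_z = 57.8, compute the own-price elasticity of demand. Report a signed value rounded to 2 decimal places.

-0.94

At the given values, Q_d = 63750 − 228(150) + 0.318(96800) − 416(57.8) = 36287.6.
∂Q_d/∂P = −228.
E = (-228) × (150/36287.6) = -0.9424…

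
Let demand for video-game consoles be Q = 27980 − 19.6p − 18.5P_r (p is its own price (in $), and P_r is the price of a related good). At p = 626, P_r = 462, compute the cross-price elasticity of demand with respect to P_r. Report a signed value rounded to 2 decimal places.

At the given values, Q = 27980 − 19.6(626) − 18.5(462) = 7163.4.
∂Q/∂P_r = -18.5.
E = (-18.5) × (462/7163.4) = -1.1931…

-1.19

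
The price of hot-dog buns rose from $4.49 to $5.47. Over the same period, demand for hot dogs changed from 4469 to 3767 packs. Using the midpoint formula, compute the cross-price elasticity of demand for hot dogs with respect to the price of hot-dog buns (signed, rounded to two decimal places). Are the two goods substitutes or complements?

-0.87; complements

%ΔQ_{hot dogs} = (3767 − 4469)/avg = -702/4118 = -0.170471…
%ΔP_{hot-dog buns} = (5.47 − 4.49)/avg = 0.98/4.98 = 0.196787…
E_cross = (-702/4118) / (0.98/4.98) = -0.8662…
E_cross < 0 ⇒ the goods are complements.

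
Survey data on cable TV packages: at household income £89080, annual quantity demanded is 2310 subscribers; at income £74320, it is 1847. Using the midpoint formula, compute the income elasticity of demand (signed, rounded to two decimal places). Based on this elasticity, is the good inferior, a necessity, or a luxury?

%ΔQ = (1847 − 2310)/[( 2310 + 1847)/2] = -463/2078.5 = -0.222756…
%ΔIncome = (74320 − 89080)/[( 89080 + 74320)/2] = -14760/81700 = -0.180660…
E_income = (-463/2078.5) / (-14760/81700) = 1.2330…
E_income > 1 ⇒ normal good, luxury.

1.23; luxury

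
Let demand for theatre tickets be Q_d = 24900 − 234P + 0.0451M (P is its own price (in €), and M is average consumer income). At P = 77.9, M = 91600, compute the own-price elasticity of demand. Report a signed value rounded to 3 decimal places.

At the given values, Q_d = 24900 − 234(77.9) + 0.0451(91600) = 10802.56.
∂Q_d/∂P = −234.
E = (-234) × (77.9/10802.56) = -1.68743…

-1.687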